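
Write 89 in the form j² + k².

We need to find integers j, k > 0 such that j² + k² = 89.
Trying j = 5: k² = 89 - 5² = 89 - 25 = 64
k = 8
Check: 5² + 8² = 25 + 64 = 89 ✓

89 = 5² + 8²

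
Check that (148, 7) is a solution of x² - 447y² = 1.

Compute x² = 148² = 21904
Compute 447y² = 447·7² = 447·49 = 21903
x² - 447y² = 21904 - 21903 = 1
Since this equals 1, (148, 7) is a solution.

Yes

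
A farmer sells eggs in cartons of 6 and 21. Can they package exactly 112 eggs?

We need non-negative a, b with 6a + 21b = 112.
gcd(6, 21) = 3, and 3 does not divide 112.
No integer solutions exist.

No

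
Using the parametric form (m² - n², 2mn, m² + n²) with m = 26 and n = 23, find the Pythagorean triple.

a = m² - n² = 26² - 23² = 676 - 529 = 147
b = 2mn = 2·26·23 = 1196
c = m² + n² = 676 + 529 = 1205
Verify: 147² + 1196² = 21609 + 1430416 = 1452025 = 1205² ✓

(147, 1196, 1205)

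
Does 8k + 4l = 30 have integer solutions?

Step 1: Compute gcd(8, 4).
gcd(8, 4) = 4

Step 2: Check divisibility.
Does 4 divide 30? 30 = 4 x 7 + 2, so no.

By the theorem on linear Diophantine equations, 8k + 4l = 30 has integer solutions if and only if gcd(8, 4) divides 30. Since 4 does not divide 30, no solutions exist.

No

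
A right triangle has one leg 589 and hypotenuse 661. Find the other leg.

b² = c² - a² = 436921 - 346921 = 90000
b = 300

300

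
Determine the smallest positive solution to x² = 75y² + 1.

We seek the smallest positive integers (x, y) with x² - 75y² = 1, i.e., x² = 75y² + 1.
Try successive y values:
y = 1: x² = 75·1² + 1 = 76, not a perfect square
y = 2: x² = 75·2² + 1 = 301, not a perfect square
y = 3: x² = 75·3² + 1 = 676, x = 26 ✓

Verify: 26² - 75·3² = 676 - 675 = 1 ✓

x = 26, y = 3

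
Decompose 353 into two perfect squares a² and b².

We need to find integers a, b > 0 such that a² + b² = 353.
Trying a = 8: b² = 353 - 8² = 353 - 64 = 289
b = 17
Check: 8² + 17² = 64 + 289 = 353 ✓

353 = 8² + 17²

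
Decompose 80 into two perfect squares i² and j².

We need to find integers i, j > 0 such that i² + j² = 80.
Trying i = 4: j² = 80 - 4² = 80 - 16 = 64
j = 8
Check: 4² + 8² = 16 + 64 = 80 ✓

80 = 4² + 8²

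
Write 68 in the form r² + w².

We need to find integers r, w > 0 such that r² + w² = 68.
Trying r = 2: w² = 68 - 2² = 68 - 4 = 64
w = 8
Check: 2² + 8² = 4 + 64 = 68 ✓

68 = 2² + 8²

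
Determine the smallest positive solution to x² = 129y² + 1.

We seek the smallest positive integers (x, y) with x² - 129y² = 1, i.e., x² = 129y² + 1.
Try successive y values:
y = 1: x² = 129·1² + 1 = 130, not a perfect square
y = 2: x² = 129·2² + 1 = 517, not a perfect square
y = 3: x² = 129·3² + 1 = 1162, not a perfect square
... continuing the search (or via continued fractions) ...
y = 1484: x² = 129·1484² + 1 = 284091025, x = 16855 ✓

Verify: 16855² - 129·1484² = 284091025 - 284091024 = 1 ✓

x = 16855, y = 1484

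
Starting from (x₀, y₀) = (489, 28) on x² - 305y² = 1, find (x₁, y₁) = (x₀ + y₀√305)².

Solutions to x² - Dy² = 1 are generated by powers of (x₀ + y₀√D).
The next solution satisfies x₁ + y₁√305 = (x₀ + y₀√305)², giving:
x₁ = x₀² + 305y₀² = 489² + 305·28² = 239121 + 239120 = 478241
y₁ = 2x₀y₀ = 2·489·28 = 27384

Verify: 478241² - 305·27384² = 228714454081 - 228714454080 = 1 ✓

x = 478241, y = 27384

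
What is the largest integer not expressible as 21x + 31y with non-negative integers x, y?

For two coprime denominations a and b, the Frobenius number (largest value not representable as a non-negative combination) is ab - a - b.
Here gcd(21, 31) = 1, so they are coprime.
F(21, 31) = 21·31 - 21 - 31 = 651 - 52 = 599

599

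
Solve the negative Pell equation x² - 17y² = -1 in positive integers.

We need x² = 17y² - 1. Try successive y:
y = 1: x² = 17·1² - 1 = 16 = 4² ✓
Check: 4² - 17·1² = 16 - 17 = -1 ✓

x = 4, y = 1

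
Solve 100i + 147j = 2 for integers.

Step 1: Check solvability.
gcd(100, 147) = 1
Since 1 divides 2, solutions exist.

Step 2: Apply extended Euclidean algorithm to find gcd.
We find integers such that 100*x0 + 147*y0 = 1

Step 3: Scale the particular solution.
Multiply by 2/1 = 2:
i = 50, j = -34

Step 4: Verify.
100*(50) + 147*(-34) = 2 = 2 ✓

i = 50, j = -34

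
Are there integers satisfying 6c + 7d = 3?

Step 1: Compute gcd(6, 7).
gcd(6, 7) = 1

Step 2: Check divisibility.
Does 1 divide 3? 3 = 1 x 3, so yes.

By the theorem on linear Diophantine equations, 6c + 7d = 3 has integer solutions if and only if gcd(6, 7) divides 3. Since 1 | 3, solutions exist.

Yes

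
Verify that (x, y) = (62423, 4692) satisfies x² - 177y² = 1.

Compute x² = 62423² = 3896630929
Compute 177y² = 177·4692² = 177·22014864 = 3896630928
x² - 177y² = 3896630929 - 3896630928 = 1
Since this equals 1, (62423, 4692) is a solution.

Yes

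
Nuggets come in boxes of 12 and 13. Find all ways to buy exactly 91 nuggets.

We need non-negative integers (x, y) with 12x + 13y = 91.
For each x in 0..7, check if 91 - 12x is a non-negative multiple of 13.
x = 0: 13y = 91, y = 7 ✓

(0 boxes of 12, 7 boxes of 13)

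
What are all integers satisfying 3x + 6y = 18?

Step 1: Compute gcd(3, 6) = 3.
Since 3 divides 18, solutions exist.

Step 2: Find a particular solution using extended Euclidean algorithm.
We get x₀ = 6, y₀ = 0.
Check: 3*6 + 6*0 = 18 = 18 ✓

Step 3: Write the general solution.
x = 6 + (6/3)t = 6 + 2t
y = 0 - (3/3)t = 0 - 1t
for any integer t.

x = 6 + 2t, y = 0 - 1t for integer t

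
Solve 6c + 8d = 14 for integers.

Step 1: Check solvability.
gcd(6, 8) = 2
Since 2 divides 14, solutions exist.

Step 2: Apply extended Euclidean algorithm to find gcd.
We find integers such that 6*x0 + 8*y0 = 2

Step 3: Scale the particular solution.
Multiply by 14/2 = 7:
c = -7, d = 7

Step 4: Verify.
6*(-7) + 8*(7) = 14 = 14 ✓

c = -7, d = 7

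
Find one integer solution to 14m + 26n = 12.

Step 1: Check solvability.
gcd(14, 26) = 2
Since 2 divides 12, solutions exist.

Step 2: Apply extended Euclidean algorithm to find gcd.
We find integers such that 14*x0 + 26*y0 = 2

Step 3: Scale the particular solution.
Multiply by 12/2 = 6:
m = 12, n = -6

Step 4: Verify.
14*(12) + 26*(-6) = 12 = 12 ✓

m = 12, n = -6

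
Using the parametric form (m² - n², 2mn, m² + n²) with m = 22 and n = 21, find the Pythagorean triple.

a = m² - n² = 22² - 21² = 484 - 441 = 43
b = 2mn = 2·22·21 = 924
c = m² + n² = 484 + 441 = 925
Verify: 43² + 924² = 1849 + 853776 = 855625 = 925² ✓

(43, 924, 925)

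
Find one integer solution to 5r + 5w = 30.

Step 1: Check solvability.
gcd(5, 5) = 5
Since 5 divides 30, solutions exist.

Step 2: Apply extended Euclidean algorithm to find gcd.
We find integers such that 5*x0 + 5*y0 = 5

Step 3: Scale the particular solution.
Multiply by 30/5 = 6:
r = 0, w = 6

Step 4: Verify.
5*(0) + 5*(6) = 30 = 30 ✓

r = 0, w = 6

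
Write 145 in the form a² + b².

We need to find integers a, b > 0 such that a² + b² = 145.
Trying a = 1: b² = 145 - 1² = 145 - 1 = 144
b = 12
Check: 1² + 12² = 1 + 144 = 145 ✓

145 = 1² + 12²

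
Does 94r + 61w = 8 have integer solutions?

Step 1: Compute gcd(94, 61).
gcd(94, 61) = 1

Step 2: Check divisibility.
Does 1 divide 8? 8 = 1 x 8, so yes.

By the theorem on linear Diophantine equations, 94r + 61w = 8 has integer solutions if and only if gcd(94, 61) divides 8. Since 1 | 8, solutions exist.

Yes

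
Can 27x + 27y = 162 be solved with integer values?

Step 1: Compute gcd(27, 27).
gcd(27, 27) = 27

Step 2: Check divisibility.
Does 27 divide 162? 162 = 27 x 6, so yes.

By the theorem on linear Diophantine equations, 27x + 27y = 162 has integer solutions if and only if gcd(27, 27) divides 162. Since 27 | 162, solutions exist.

Yes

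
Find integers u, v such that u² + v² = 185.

We need to find integers u, v > 0 such that u² + v² = 185.
Trying u = 4: v² = 185 - 4² = 185 - 16 = 169
v = 13
Check: 4² + 13² = 16 + 169 = 185 ✓

185 = 4² + 13²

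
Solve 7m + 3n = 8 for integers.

Step 1: Check solvability.
gcd(7, 3) = 1
Since 1 divides 8, solutions exist.

Step 2: Apply extended Euclidean algorithm to find gcd.
We find integers such that 7*x0 + 3*y0 = 1

Step 3: Scale the particular solution.
Multiply by 8/1 = 8:
m = 8, n = -16

Step 4: Verify.
7*(8) + 3*(-16) = 8 = 8 ✓

m = 8, n = -16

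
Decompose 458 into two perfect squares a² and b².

We need to find integers a, b > 0 such that a² + b² = 458.
Trying a = 13: b² = 458 - 13² = 458 - 169 = 289
b = 17
Check: 13² + 17² = 169 + 289 = 458 ✓

458 = 13² + 17²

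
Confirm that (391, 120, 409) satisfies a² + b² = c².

Compute a² + b² = 391² + 120² = 152881 + 14400 = 167281
Compute c² = 409² = 167281
Since 167281 = 167281, confirmed.

Yes, it is a Pythagorean triple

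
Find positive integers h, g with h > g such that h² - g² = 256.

Factor: h² - g² = (h+g)(h-g) = 256.
We need two factors of 256 with the same parity.
Use h+g = 128 and h-g = 2 (product 128·2 = 256).
Adding: 2h = 130, so h = 65.
Subtracting: 2g = 126, so g = 63.
Check: 65² - 63² = 4225 - 3969 = 256 ✓

h = 65, g = 63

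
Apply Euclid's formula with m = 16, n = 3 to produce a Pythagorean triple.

a = m² - n² = 16² - 3² = 256 - 9 = 247
b = 2mn = 2·16·3 = 96
c = m² + n² = 256 + 9 = 265
Verify: 247² + 96² = 61009 + 9216 = 70225 = 265² ✓

(247, 96, 265)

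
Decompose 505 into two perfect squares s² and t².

We need to find integers s, t > 0 such that s² + t² = 505.
Trying s = 8: t² = 505 - 8² = 505 - 64 = 441
t = 21
Check: 8² + 21² = 64 + 441 = 505 ✓

505 = 8² + 21²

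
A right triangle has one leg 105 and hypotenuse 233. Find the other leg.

b² = c² - a² = 54289 - 11025 = 43264
b = 208

208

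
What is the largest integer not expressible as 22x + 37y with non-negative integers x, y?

For two coprime denominations a and b, the Frobenius number (largest value not representable as a non-negative combination) is ab - a - b.
Here gcd(22, 37) = 1, so they are coprime.
F(22, 37) = 22·37 - 22 - 37 = 814 - 59 = 755

755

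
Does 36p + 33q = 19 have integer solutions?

Step 1: Compute gcd(36, 33).
gcd(36, 33) = 3

Step 2: Check divisibility.
Does 3 divide 19? 19 = 3 x 6 + 1, so no.

By the theorem on linear Diophantine equations, 36p + 33q = 19 has integer solutions if and only if gcd(36, 33) divides 19. Since 3 does not divide 19, no solutions exist.

No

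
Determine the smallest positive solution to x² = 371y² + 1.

We seek the smallest positive integers (x, y) with x² - 371y² = 1, i.e., x² = 371y² + 1.
Try successive y values:
y = 1: x² = 371·1² + 1 = 372, not a perfect square
y = 2: x² = 371·2² + 1 = 1485, not a perfect square
y = 3: x² = 371·3² + 1 = 3340, not a perfect square
... continuing the search (or via continued fractions) ...
y = 88: x² = 371·88² + 1 = 2873025, x = 1695 ✓

Verify: 1695² - 371·88² = 2873025 - 2873024 = 1 ✓

x = 1695, y = 88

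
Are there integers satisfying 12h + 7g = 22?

Step 1: Compute gcd(12, 7).
gcd(12, 7) = 1

Step 2: Check divisibility.
Does 1 divide 22? 22 = 1 x 22, so yes.

By the theorem on linear Diophantine equations, 12h + 7g = 22 has integer solutions if and only if gcd(12, 7) divides 22. Since 1 | 22, solutions exist.

Yes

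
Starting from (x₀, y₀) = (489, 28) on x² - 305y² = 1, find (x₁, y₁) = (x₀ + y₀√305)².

Solutions to x² - Dy² = 1 are generated by powers of (x₀ + y₀√D).
The next solution satisfies x₁ + y₁√305 = (x₀ + y₀√305)², giving:
x₁ = x₀² + 305y₀² = 489² + 305·28² = 239121 + 239120 = 478241
y₁ = 2x₀y₀ = 2·489·28 = 27384

Verify: 478241² - 305·27384² = 228714454081 - 228714454080 = 1 ✓

x = 478241, y = 27384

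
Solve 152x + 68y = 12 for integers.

Step 1: Check solvability.
gcd(152, 68) = 4
Since 4 divides 12, solutions exist.

Step 2: Apply extended Euclidean algorithm to find gcd.
We find integers such that 152*x0 + 68*y0 = 4

Step 3: Scale the particular solution.
Multiply by 12/4 = 3:
x = -12, y = 27

Step 4: Verify.
152*(-12) + 68*(27) = 12 = 12 ✓

x = -12, y = 27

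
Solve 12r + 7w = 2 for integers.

Step 1: Check solvability.
gcd(12, 7) = 1
Since 1 divides 2, solutions exist.

Step 2: Apply extended Euclidean algorithm to find gcd.
We find integers such that 12*x0 + 7*y0 = 1

Step 3: Scale the particular solution.
Multiply by 2/1 = 2:
r = 6, w = -10

Step 4: Verify.
12*(6) + 7*(-10) = 2 = 2 ✓

r = 6, w = -10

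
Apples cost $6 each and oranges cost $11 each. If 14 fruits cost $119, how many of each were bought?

Let a = apples, o = oranges.
a + o = 14
6a + 11o = 119
Substitute o = 14 - a:
6a + 11(14 - a) = 119
(6 - 11)a = 119 - 154
-5a = -35
a = 7, o = 14 - 7 = 7

Apples: 7, Oranges: 7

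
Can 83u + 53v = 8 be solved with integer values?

Step 1: Compute gcd(83, 53).
gcd(83, 53) = 1

Step 2: Check divisibility.
Does 1 divide 8? 8 = 1 x 8, so yes.

By the theorem on linear Diophantine equations, 83u + 53v = 8 has integer solutions if and only if gcd(83, 53) divides 8. Since 1 | 8, solutions exist.

Yes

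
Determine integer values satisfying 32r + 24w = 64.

Step 1: Check solvability.
gcd(32, 24) = 8
Since 8 divides 64, solutions exist.

Step 2: Apply extended Euclidean algorithm to find gcd.
We find integers such that 32*x0 + 24*y0 = 8

Step 3: Scale the particular solution.
Multiply by 64/8 = 8:
r = 8, w = -8

Step 4: Verify.
32*(8) + 24*(-8) = 64 = 64 ✓

r = 8, w = -8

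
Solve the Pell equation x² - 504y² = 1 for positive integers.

We seek the smallest positive integers (x, y) with x² - 504y² = 1, i.e., x² = 504y² + 1.
Try successive y values:
y = 1: x² = 504·1² + 1 = 505, not a perfect square
y = 2: x² = 504·2² + 1 = 2017, not a perfect square
y = 3: x² = 504·3² + 1 = 4537, not a perfect square
... continuing the search (or via continued fractions) ...
y = 20: x² = 504·20² + 1 = 201601, x = 449 ✓

Verify: 449² - 504·20² = 201601 - 201600 = 1 ✓

x = 449, y = 20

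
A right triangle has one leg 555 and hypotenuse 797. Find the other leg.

b² = c² - a² = 635209 - 308025 = 327184
b = 572

572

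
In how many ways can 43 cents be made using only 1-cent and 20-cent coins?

We need non-negative integers (x, y) with 1x + 20y = 43.
For each x from 0 to 43, check if (43 - 1x) is a non-negative multiple of 20.
Solutions (x, y): (3,2), (23,1), (43,0)
Count: 3

3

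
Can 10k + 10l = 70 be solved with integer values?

Step 1: Compute gcd(10, 10).
gcd(10, 10) = 10

Step 2: Check divisibility.
Does 10 divide 70? 70 = 10 x 7, so yes.

By the theorem on linear Diophantine equations, 10k + 10l = 70 has integer solutions if and only if gcd(10, 10) divides 70. Since 10 | 70, solutions exist.

Yes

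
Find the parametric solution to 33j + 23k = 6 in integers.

Step 1: Compute gcd(33, 23) = 1.
Since 1 divides 6, solutions exist.

Step 2: Find a particular solution using extended Euclidean algorithm.
We get j₀ = 42, k₀ = -60.
Check: 33*42 + 23*-60 = 6 = 6 ✓

Step 3: Write the general solution.
j = 42 + (23/1)t = 42 + 23t
k = -60 - (33/1)t = -60 - 33t
for any integer t.

j = 42 + 23t, k = -60 - 33t for integer t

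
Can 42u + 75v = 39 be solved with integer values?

Step 1: Compute gcd(42, 75).
gcd(42, 75) = 3

Step 2: Check divisibility.
Does 3 divide 39? 39 = 3 x 13, so yes.

By the theorem on linear Diophantine equations, 42u + 75v = 39 has integer solutions if and only if gcd(42, 75) divides 39. Since 3 | 39, solutions exist.

Yes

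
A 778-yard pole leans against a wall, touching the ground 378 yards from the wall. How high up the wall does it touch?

The ladder, wall, and ground form a right triangle with hypotenuse 778 and one leg 378.
By the Pythagorean theorem: h² = 778² - 378² = 605284 - 142884 = 462400
h = √462400 = 680 yards

680 yards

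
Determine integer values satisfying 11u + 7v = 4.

Step 1: Check solvability.
gcd(11, 7) = 1
Since 1 divides 4, solutions exist.

Step 2: Apply extended Euclidean algorithm to find gcd.
We find integers such that 11*x0 + 7*y0 = 1

Step 3: Scale the particular solution.
Multiply by 4/1 = 4:
u = 8, v = -12

Step 4: Verify.
11*(8) + 7*(-12) = 4 = 4 ✓

u = 8, v = -12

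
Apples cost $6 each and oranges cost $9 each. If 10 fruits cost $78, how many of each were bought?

Let a = apples, o = oranges.
a + o = 10
6a + 9o = 78
Substitute o = 10 - a:
6a + 9(10 - a) = 78
(6 - 9)a = 78 - 90
-3a = -12
a = 4, o = 10 - 4 = 6

Apples: 4, Oranges: 6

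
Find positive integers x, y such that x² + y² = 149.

Search for x with 149 - x² a perfect square.
x = 7: 149 - 7² = 149 - 49 = 100 = 10² ✓
So x = 7, y = 10.

x = 7, y = 10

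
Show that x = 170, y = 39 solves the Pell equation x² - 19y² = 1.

Compute x² = 170² = 28900
Compute 19y² = 19·39² = 19·1521 = 28899
x² - 19y² = 28900 - 28899 = 1
Since this equals 1, (170, 39) is a solution.

Yes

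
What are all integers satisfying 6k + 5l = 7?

Step 1: Compute gcd(6, 5) = 1.
Since 1 divides 7, solutions exist.

Step 2: Find a particular solution using extended Euclidean algorithm.
We get k₀ = 7, l₀ = -7.
Check: 6*7 + 5*-7 = 7 = 7 ✓

Step 3: Write the general solution.
k = 7 + (5/1)t = 7 + 5t
l = -7 - (6/1)t = -7 - 6t
for any integer t.

k = 7 + 5t, l = -7 - 6t for integer t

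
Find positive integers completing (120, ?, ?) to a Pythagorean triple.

We need the other leg and hypotenuse such that 120² + x² = c².
Take x = 209, c = 241: 120² + 209² = 14400 + 43681 = 58081 = 241² ✓
Triple: (209, 120, 241)

(209, 120, 241)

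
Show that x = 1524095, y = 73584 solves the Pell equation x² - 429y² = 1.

Compute x² = 1524095² = 2322865569025
Compute 429y² = 429·73584² = 429·5414605056 = 2322865569024
x² - 429y² = 2322865569025 - 2322865569024 = 1
Since this equals 1, (1524095, 73584) is a solution.

Yes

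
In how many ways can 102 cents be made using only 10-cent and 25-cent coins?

We need non-negative integers (x, y) with 10x + 25y = 102.
For each x from 0 to 10, check if (102 - 10x) is a non-negative multiple of 25.
Solutions (x, y): none
Count: 0

0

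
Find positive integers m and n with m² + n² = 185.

We need to find integers m, n > 0 such that m² + n² = 185.
Trying m = 4: n² = 185 - 4² = 185 - 16 = 169
n = 13
Check: 4² + 13² = 16 + 169 = 185 ✓

185 = 4² + 13²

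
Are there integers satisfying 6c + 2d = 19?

Step 1: Compute gcd(6, 2).
gcd(6, 2) = 2

Step 2: Check divisibility.
Does 2 divide 19? 19 = 2 x 9 + 1, so no.

By the theorem on linear Diophantine equations, 6c + 2d = 19 has integer solutions if and only if gcd(6, 2) divides 19. Since 2 does not divide 19, no solutions exist.

No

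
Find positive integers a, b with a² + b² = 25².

We need a² + b² = 25² = 625.
Trying: 7² + 24² = 49 + 576 = 625 ✓

(7, 24, 25)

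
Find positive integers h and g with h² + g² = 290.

We need to find integers h, g > 0 such that h² + g² = 290.
Trying h = 1: g² = 290 - 1² = 290 - 1 = 289
g = 17
Check: 1² + 17² = 1 + 289 = 290 ✓

290 = 1² + 17²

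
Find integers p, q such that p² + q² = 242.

We need to find integers p, q > 0 such that p² + q² = 242.
Trying p = 11: q² = 242 - 11² = 242 - 121 = 121
q = 11
Check: 11² + 11² = 121 + 121 = 242 ✓

242 = 11² + 11²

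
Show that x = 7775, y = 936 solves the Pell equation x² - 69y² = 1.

Compute x² = 7775² = 60450625
Compute 69y² = 69·936² = 69·876096 = 60450624
x² - 69y² = 60450625 - 60450624 = 1
Since this equals 1, (7775, 936) is a solution.

Yes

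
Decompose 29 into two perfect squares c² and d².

We need to find integers c, d > 0 such that c² + d² = 29.
Trying c = 2: d² = 29 - 2² = 29 - 4 = 25
d = 5
Check: 2² + 5² = 4 + 25 = 29 ✓

29 = 2² + 5²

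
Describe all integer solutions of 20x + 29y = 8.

Step 1: Compute gcd(20, 29) = 1.
Since 1 divides 8, solutions exist.

Step 2: Find a particular solution using extended Euclidean algorithm.
We get x₀ = -104, y₀ = 72.
Check: 20*-104 + 29*72 = 8 = 8 ✓

Step 3: Write the general solution.
x = -104 + (29/1)t = -104 + 29t
y = 72 - (20/1)t = 72 - 20t
for any integer t.

x = -104 + 29t, y = 72 - 20t for integer t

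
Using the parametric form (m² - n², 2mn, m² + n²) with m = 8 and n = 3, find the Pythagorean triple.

a = m² - n² = 8² - 3² = 64 - 9 = 55
b = 2mn = 2·8·3 = 48
c = m² + n² = 64 + 9 = 73
Verify: 55² + 48² = 3025 + 2304 = 5329 = 73² ✓

(55, 48, 73)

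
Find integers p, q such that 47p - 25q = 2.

Step 1: Check solvability.
gcd(47, 25) = 1
Since 1 divides 2, solutions exist.

Step 2: Apply extended Euclidean algorithm to find gcd.
We find integers such that 47*x0 + 25*y0 = 1

Step 3: Scale the particular solution.
Multiply by 2/1 = 2:
p = 16, q = 30

Step 4: Verify.
47*(16) - 25*(30) = 2 = 2 ✓

p = 16, q = 30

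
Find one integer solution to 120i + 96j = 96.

Step 1: Check solvability.
gcd(120, 96) = 24
Since 24 divides 96, solutions exist.

Step 2: Apply extended Euclidean algorithm to find gcd.
We find integers such that 120*x0 + 96*y0 = 24

Step 3: Scale the particular solution.
Multiply by 96/24 = 4:
i = 4, j = -4

Step 4: Verify.
120*(4) + 96*(-4) = 96 = 96 ✓

i = 4, j = -4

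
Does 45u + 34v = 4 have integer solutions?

Step 1: Compute gcd(45, 34).
gcd(45, 34) = 1

Step 2: Check divisibility.
Does 1 divide 4? 4 = 1 x 4, so yes.

By the theorem on linear Diophantine equations, 45u + 34v = 4 has integer solutions if and only if gcd(45, 34) divides 4. Since 1 | 4, solutions exist.

Yes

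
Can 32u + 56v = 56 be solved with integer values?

Step 1: Compute gcd(32, 56).
gcd(32, 56) = 8

Step 2: Check divisibility.
Does 8 divide 56? 56 = 8 x 7, so yes.

By the theorem on linear Diophantine equations, 32u + 56v = 56 has integer solutions if and only if gcd(32, 56) divides 56. Since 8 | 56, solutions exist.

Yes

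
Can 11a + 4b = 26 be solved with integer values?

Step 1: Compute gcd(11, 4).
gcd(11, 4) = 1

Step 2: Check divisibility.
Does 1 divide 26? 26 = 1 x 26, so yes.

By the theorem on linear Diophantine equations, 11a + 4b = 26 has integer solutions if and only if gcd(11, 4) divides 26. Since 1 | 26, solutions exist.

Yes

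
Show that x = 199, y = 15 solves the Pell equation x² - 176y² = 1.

Compute x² = 199² = 39601
Compute 176y² = 176·15² = 176·225 = 39600
x² - 176y² = 39601 - 39600 = 1
Since this equals 1, (199, 15) is a solution.

Yes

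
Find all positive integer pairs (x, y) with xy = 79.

The positive divisors of 79 are: 1, 79.
Each divisor d gives the pair (d, 79/d):
(1, 79), (79, 1)

(1, 79), (79, 1)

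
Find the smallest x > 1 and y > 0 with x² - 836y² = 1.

We seek the smallest positive integers (x, y) with x² - 836y² = 1, i.e., x² = 836y² + 1.
Try successive y values:
y = 1: x² = 836·1² + 1 = 837, not a perfect square
y = 2: x² = 836·2² + 1 = 3345, not a perfect square
y = 3: x² = 836·3² + 1 = 7525, not a perfect square
... continuing the search (or via continued fractions) ...
y = 1610: x² = 836·1610² + 1 = 2166995601, x = 46551 ✓

Verify: 46551² - 836·1610² = 2166995601 - 2166995600 = 1 ✓

x = 46551, y = 1610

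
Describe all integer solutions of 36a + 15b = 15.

Step 1: Compute gcd(36, 15) = 3.
Since 3 divides 15, solutions exist.

Step 2: Find a particular solution using extended Euclidean algorithm.
We get a₀ = -10, b₀ = 25.
Check: 36*-10 + 15*25 = 15 = 15 ✓

Step 3: Write the general solution.
a = -10 + (15/3)t = -10 + 5t
b = 25 - (36/3)t = 25 - 12t
for any integer t.

a = -10 + 5t, b = 25 - 12t for integer t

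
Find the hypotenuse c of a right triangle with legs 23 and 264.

c² = a² + b² = 23² + 264² = 529 + 69696 = 70225
c = sqrt(70225) = 265

265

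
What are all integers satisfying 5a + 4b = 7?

Step 1: Compute gcd(5, 4) = 1.
Since 1 divides 7, solutions exist.

Step 2: Find a particular solution using extended Euclidean algorithm.
We get a₀ = 7, b₀ = -7.
Check: 5*7 + 4*-7 = 7 = 7 ✓

Step 3: Write the general solution.
a = 7 + (4/1)t = 7 + 4t
b = -7 - (5/1)t = -7 - 5t
for any integer t.

a = 7 + 4t, b = -7 - 5t for integer t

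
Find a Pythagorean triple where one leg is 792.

We need the other leg and hypotenuse such that 792² + x² = c².
Take x = 160, c = 808: 792² + 160² = 627264 + 25600 = 652864 = 808² ✓
Triple: (792, 160, 808)

(792, 160, 808)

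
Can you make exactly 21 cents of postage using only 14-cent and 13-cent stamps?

We need non-negative x, y with 14x + 13y = 21.
gcd(14, 13) = 1 divides 21, so integer solutions exist, but checking x = 0..1 shows none with y ≥ 0.
So 21 cannot be made with non-negative stamp counts.

No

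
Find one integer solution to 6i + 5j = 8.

Step 1: Check solvability.
gcd(6, 5) = 1
Since 1 divides 8, solutions exist.

Step 2: Apply extended Euclidean algorithm to find gcd.
We find integers such that 6*x0 + 5*y0 = 1

Step 3: Scale the particular solution.
Multiply by 8/1 = 8:
i = 8, j = -8

Step 4: Verify.
6*(8) + 5*(-8) = 8 = 8 ✓

i = 8, j = -8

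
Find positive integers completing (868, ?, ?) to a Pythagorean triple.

We need the other leg and hypotenuse such that 868² + x² = c².
Take x = 6699, c = 6755: 868² + 6699² = 753424 + 44876601 = 45630025 = 6755² ✓
Triple: (6699, 868, 6755)

(6699, 868, 6755)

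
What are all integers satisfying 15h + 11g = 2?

Step 1: Compute gcd(15, 11) = 1.
Since 1 divides 2, solutions exist.

Step 2: Find a particular solution using extended Euclidean algorithm.
We get h₀ = 6, g₀ = -8.
Check: 15*6 + 11*-8 = 2 = 2 ✓

Step 3: Write the general solution.
h = 6 + (11/1)t = 6 + 11t
g = -8 - (15/1)t = -8 - 15t
for any integer t.

h = 6 + 11t, g = -8 - 15t for integer t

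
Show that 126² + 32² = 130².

Compute a² + b² = 126² + 32² = 15876 + 1024 = 16900
Compute c² = 130² = 16900
Since 16900 = 16900, confirmed.

Yes, it is a Pythagorean triple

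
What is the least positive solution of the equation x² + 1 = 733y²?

We need x² = 733y² - 1. Try successive y:
y = 1: x² = 733·1² - 1 = 732, not a perfect square
y = 2: x² = 733·2² - 1 = 2931, not a perfect square
y = 3: x² = 733·3² - 1 = 6596, not a perfect square
...
y = 365: x² = 733·365² - 1 = 97653924 = 9882² ✓
Check: 9882² - 733·365² = 97653924 - 97653925 = -1 ✓

x = 9882, y = 365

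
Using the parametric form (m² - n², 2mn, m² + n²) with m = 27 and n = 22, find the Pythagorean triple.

a = m² - n² = 729 - 484 = 245
b = 2mn = 2·27·22 = 1188
c = m² + n² = 729 + 484 = 1213
Verify: 245² + 1188² = 60025 + 1411344 = 1471369 = 1213² ✓

(245, 1188, 1213)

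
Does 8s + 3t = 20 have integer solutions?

Step 1: Compute gcd(8, 3).
gcd(8, 3) = 1

Step 2: Check divisibility.
Does 1 divide 20? 20 = 1 x 20, so yes.

By the theorem on linear Diophantine equations, 8s + 3t = 20 has integer solutions if and only if gcd(8, 3) divides 20. Since 1 | 20, solutions exist.

Yes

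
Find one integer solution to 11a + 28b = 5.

Step 1: Check solvability.
gcd(11, 28) = 1
Since 1 divides 5, solutions exist.

Step 2: Apply extended Euclidean algorithm to find gcd.
We find integers such that 11*x0 + 28*y0 = 1

Step 3: Scale the particular solution.
Multiply by 5/1 = 5:
a = -25, b = 10

Step 4: Verify.
11*(-25) + 28*(10) = 5 = 5 ✓

a = -25, b = 10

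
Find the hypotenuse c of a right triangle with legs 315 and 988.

c² = a² + b² = 315² + 988² = 99225 + 976144 = 1075369
c = sqrt(1075369) = 1037

1037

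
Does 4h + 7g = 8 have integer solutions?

Step 1: Compute gcd(4, 7).
gcd(4, 7) = 1

Step 2: Check divisibility.
Does 1 divide 8? 8 = 1 x 8, so yes.

By the theorem on linear Diophantine equations, 4h + 7g = 8 has integer solutions if and only if gcd(4, 7) divides 8. Since 1 | 8, solutions exist.

Yes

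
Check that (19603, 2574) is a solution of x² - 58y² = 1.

Compute x² = 19603² = 384277609
Compute 58y² = 58·2574² = 58·6625476 = 384277608
x² - 58y² = 384277609 - 384277608 = 1
Since this equals 1, (19603, 2574) is a solution.

Yes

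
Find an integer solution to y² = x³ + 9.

Try small integer x values and check whether x³ + 9 is a perfect square.
x = 0: x³ + 9 = 0³ + 9 = 0 + 9 = 9
Is 9 a perfect square? 3² = 9 ✓
So (x, y) = (0, 3) is a solution.

x = 0, y = 3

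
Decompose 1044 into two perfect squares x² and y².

We need to find integers x, y > 0 such that x² + y² = 1044.
Trying x = 12: y² = 1044 - 12² = 1044 - 144 = 900
y = 30
Check: 12² + 30² = 144 + 900 = 1044 ✓

1044 = 12² + 30²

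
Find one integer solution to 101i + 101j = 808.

Step 1: Check solvability.
gcd(101, 101) = 101
Since 101 divides 808, solutions exist.

Step 2: Apply extended Euclidean algorithm to find gcd.
We find integers such that 101*x0 + 101*y0 = 101

Step 3: Scale the particular solution.
Multiply by 808/101 = 8:
i = 0, j = 8

Step 4: Verify.
101*(0) + 101*(8) = 808 = 808 ✓

i = 0, j = 8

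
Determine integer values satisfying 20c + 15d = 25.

Step 1: Check solvability.
gcd(20, 15) = 5
Since 5 divides 25, solutions exist.

Step 2: Apply extended Euclidean algorithm to find gcd.
We find integers such that 20*x0 + 15*y0 = 5

Step 3: Scale the particular solution.
Multiply by 25/5 = 5:
c = 5, d = -5

Step 4: Verify.
20*(5) + 15*(-5) = 25 = 25 ✓

c = 5, d = -5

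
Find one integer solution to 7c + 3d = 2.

Step 1: Check solvability.
gcd(7, 3) = 1
Since 1 divides 2, solutions exist.

Step 2: Apply extended Euclidean algorithm to find gcd.
We find integers such that 7*x0 + 3*y0 = 1

Step 3: Scale the particular solution.
Multiply by 2/1 = 2:
c = 2, d = -4

Step 4: Verify.
7*(2) + 3*(-4) = 2 = 2 ✓

c = 2, d = -4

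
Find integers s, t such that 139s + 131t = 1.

Step 1: Check solvability.
gcd(139, 131) = 1
Since 1 divides 1, solutions exist.

Step 2: Apply extended Euclidean algorithm to find gcd.
We find integers such that 139*x0 + 131*y0 = 1

Step 3: Scale the particular solution.
Multiply by 1/1 = 1:
s = -49, t = 52

Step 4: Verify.
139*(-49) + 131*(52) = 1 = 1 ✓

s = -49, t = 52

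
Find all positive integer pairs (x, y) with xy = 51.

The positive divisors of 51 are: 1, 3, 17, 51.
Each divisor d gives the pair (d, 51/d):
(1, 51), (3, 17), (17, 3), (51, 1)

(1, 51), (3, 17), (17, 3), (51, 1)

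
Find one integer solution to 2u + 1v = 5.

Step 1: Check solvability.
gcd(2, 1) = 1
Since 1 divides 5, solutions exist.

Step 2: Apply extended Euclidean algorithm to find gcd.
We find integers such that 2*x0 + 1*y0 = 1

Step 3: Scale the particular solution.
Multiply by 5/1 = 5:
u = 0, v = 5

Step 4: Verify.
2*(0) + 1*(5) = 5 = 5 ✓

u = 0, v = 5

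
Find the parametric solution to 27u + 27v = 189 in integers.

Step 1: Compute gcd(27, 27) = 27.
Since 27 divides 189, solutions exist.

Step 2: Find a particular solution using extended Euclidean algorithm.
We get u₀ = 0, v₀ = 7.
Check: 27*0 + 27*7 = 189 = 189 ✓

Step 3: Write the general solution.
u = 0 + (27/27)t = 0 + 1t
v = 7 - (27/27)t = 7 - 1t
for any integer t.

u = 0 + 1t, v = 7 - 1t for integer t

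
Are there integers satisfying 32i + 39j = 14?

Step 1: Compute gcd(32, 39).
gcd(32, 39) = 1

Step 2: Check divisibility.
Does 1 divide 14? 14 = 1 x 14, so yes.

By the theorem on linear Diophantine equations, 32i + 39j = 14 has integer solutions if and only if gcd(32, 39) divides 14. Since 1 | 14, solutions exist.

Yes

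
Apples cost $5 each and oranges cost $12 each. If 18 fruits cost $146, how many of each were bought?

Let a = apples, o = oranges.
a + o = 18
5a + 12o = 146
Substitute o = 18 - a:
5a + 12(18 - a) = 146
(5 - 12)a = 146 - 216
-7a = -70
a = 10, o = 18 - 10 = 8

Apples: 10, Oranges: 8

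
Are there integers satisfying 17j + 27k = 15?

Step 1: Compute gcd(17, 27).
gcd(17, 27) = 1

Step 2: Check divisibility.
Does 1 divide 15? 15 = 1 x 15, so yes.

By the theorem on linear Diophantine equations, 17j + 27k = 15 has integer solutions if and only if gcd(17, 27) divides 15. Since 1 | 15, solutions exist.

Yes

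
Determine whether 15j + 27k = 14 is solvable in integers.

Step 1: Compute gcd(15, 27).
gcd(15, 27) = 3

Step 2: Check divisibility.
Does 3 divide 14? 14 = 3 x 4 + 2, so no.

By the theorem on linear Diophantine equations, 15j + 27k = 14 has integer solutions if and only if gcd(15, 27) divides 14. Since 3 does not divide 14, no solutions exist.

No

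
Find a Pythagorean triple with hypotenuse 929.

We need a² + b² = 929² = 863041.
Trying: 129² + 920² = 16641 + 846400 = 863041 ✓

(129, 920, 929)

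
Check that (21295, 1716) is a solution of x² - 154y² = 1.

Compute x² = 21295² = 453477025
Compute 154y² = 154·1716² = 154·2944656 = 453477024
x² - 154y² = 453477025 - 453477024 = 1
Since this equals 1, (21295, 1716) is a solution.

Yes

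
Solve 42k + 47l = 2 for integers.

Step 1: Check solvability.
gcd(42, 47) = 1
Since 1 divides 2, solutions exist.

Step 2: Apply extended Euclidean algorithm to find gcd.
We find integers such that 42*x0 + 47*y0 = 1

Step 3: Scale the particular solution.
Multiply by 2/1 = 2:
k = -38, l = 34

Step 4: Verify.
42*(-38) + 47*(34) = 2 = 2 ✓

k = -38, l = 34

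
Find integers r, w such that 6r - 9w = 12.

Step 1: Check solvability.
gcd(6, 9) = 3
Since 3 divides 12, solutions exist.

Step 2: Apply extended Euclidean algorithm to find gcd.
We find integers such that 6*x0 + 9*y0 = 3

Step 3: Scale the particular solution.
Multiply by 12/3 = 4:
r = -4, w = -4

Step 4: Verify.
6*(-4) - 9*(-4) = 12 = 12 ✓

r = -4, w = -4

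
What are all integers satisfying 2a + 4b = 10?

Step 1: Compute gcd(2, 4) = 2.
Since 2 divides 10, solutions exist.

Step 2: Find a particular solution using extended Euclidean algorithm.
We get a₀ = 5, b₀ = 0.
Check: 2*5 + 4*0 = 10 = 10 ✓

Step 3: Write the general solution.
a = 5 + (4/2)t = 5 + 2t
b = 0 - (2/2)t = 0 - 1t
for any integer t.

a = 5 + 2t, b = 0 - 1t for integer t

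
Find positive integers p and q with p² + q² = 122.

We need to find integers p, q > 0 such that p² + q² = 122.
Trying p = 1: q² = 122 - 1² = 122 - 1 = 121
q = 11
Check: 1² + 11² = 1 + 121 = 122 ✓

122 = 1² + 11²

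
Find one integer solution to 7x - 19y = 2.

Step 1: Check solvability.
gcd(7, 19) = 1
Since 1 divides 2, solutions exist.

Step 2: Apply extended Euclidean algorithm to find gcd.
We find integers such that 7*x0 + 19*y0 = 1

Step 3: Scale the particular solution.
Multiply by 2/1 = 2:
x = -16, y = -6

Step 4: Verify.
7*(-16) - 19*(-6) = 2 = 2 ✓

x = -16, y = -6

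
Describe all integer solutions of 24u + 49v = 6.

Step 1: Compute gcd(24, 49) = 1.
Since 1 divides 6, solutions exist.

Step 2: Find a particular solution using extended Euclidean algorithm.
We get u₀ = -12, v₀ = 6.
Check: 24*-12 + 49*6 = 6 = 6 ✓

Step 3: Write the general solution.
u = -12 + (49/1)t = -12 + 49t
v = 6 - (24/1)t = 6 - 24t
for any integer t.

u = -12 + 49t, v = 6 - 24t for integer t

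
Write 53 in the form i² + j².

We need to find integers i, j > 0 such that i² + j² = 53.
Trying i = 2: j² = 53 - 2² = 53 - 4 = 49
j = 7
Check: 2² + 7² = 4 + 49 = 53 ✓

53 = 2² + 7²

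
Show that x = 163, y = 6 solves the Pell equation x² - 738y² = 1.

Compute x² = 163² = 26569
Compute 738y² = 738·6² = 738·36 = 26568
x² - 738y² = 26569 - 26568 = 1
Since this equals 1, (163, 6) is a solution.

Yes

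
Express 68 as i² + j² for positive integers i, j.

We need to find integers i, j > 0 such that i² + j² = 68.
Trying i = 2: j² = 68 - 2² = 68 - 4 = 64
j = 8
Check: 2² + 8² = 4 + 64 = 68 ✓

68 = 2² + 8²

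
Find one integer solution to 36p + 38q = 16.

Step 1: Check solvability.
gcd(36, 38) = 2
Since 2 divides 16, solutions exist.

Step 2: Apply extended Euclidean algorithm to find gcd.
We find integers such that 36*x0 + 38*y0 = 2

Step 3: Scale the particular solution.
Multiply by 16/2 = 8:
p = -8, q = 8

Step 4: Verify.
36*(-8) + 38*(8) = 16 = 16 ✓

p = -8, q = 8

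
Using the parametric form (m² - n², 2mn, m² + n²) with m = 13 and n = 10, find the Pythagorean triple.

a = m² - n² = 169 - 100 = 69
b = 2mn = 2·13·10 = 260
c = m² + n² = 169 + 100 = 269
Verify: 69² + 260² = 4761 + 67600 = 72361 = 269² ✓

(69, 260, 269)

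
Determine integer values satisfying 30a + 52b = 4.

Step 1: Check solvability.
gcd(30, 52) = 2
Since 2 divides 4, solutions exist.

Step 2: Apply extended Euclidean algorithm to find gcd.
We find integers such that 30*x0 + 52*y0 = 2

Step 3: Scale the particular solution.
Multiply by 4/2 = 2:
a = 14, b = -8

Step 4: Verify.
30*(14) + 52*(-8) = 4 = 4 ✓

a = 14, b = -8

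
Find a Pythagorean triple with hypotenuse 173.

We need a² + b² = 173² = 29929.
Trying: 165² + 52² = 27225 + 2704 = 29929 ✓

(165, 52, 173)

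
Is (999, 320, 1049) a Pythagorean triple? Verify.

Compute a² + b² = 999² + 320² = 998001 + 102400 = 1100401
Compute c² = 1049² = 1100401
Since 1100401 = 1100401, confirmed.

Yes, it is a Pythagorean triple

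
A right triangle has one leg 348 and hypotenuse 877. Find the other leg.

a² = c² - b² = 769129 - 121104 = 648025
a = 805

805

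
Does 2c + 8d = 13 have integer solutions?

Step 1: Compute gcd(2, 8).
gcd(2, 8) = 2

Step 2: Check divisibility.
Does 2 divide 13? 13 = 2 x 6 + 1, so no.

By the theorem on linear Diophantine equations, 2c + 8d = 13 has integer solutions if and only if gcd(2, 8) divides 13. Since 2 does not divide 13, no solutions exist.

No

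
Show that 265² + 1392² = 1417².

Compute a² + b² = 265² + 1392² = 70225 + 1937664 = 2007889
Compute c² = 1417² = 2007889
Since 2007889 = 2007889, confirmed.

Yes, it is a Pythagorean triple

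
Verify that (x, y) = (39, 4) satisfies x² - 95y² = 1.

Compute x² = 39² = 1521
Compute 95y² = 95·4² = 95·16 = 1520
x² - 95y² = 1521 - 1520 = 1
Since this equals 1, (39, 4) is a solution.

Yes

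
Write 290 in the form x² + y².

We need to find integers x, y > 0 such that x² + y² = 290.
Trying x = 1: y² = 290 - 1² = 290 - 1 = 289
y = 17
Check: 1² + 17² = 1 + 289 = 290 ✓

290 = 1² + 17²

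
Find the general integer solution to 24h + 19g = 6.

Step 1: Compute gcd(24, 19) = 1.
Since 1 divides 6, solutions exist.

Step 2: Find a particular solution using extended Euclidean algorithm.
We get h₀ = 24, g₀ = -30.
Check: 24*24 + 19*-30 = 6 = 6 ✓

Step 3: Write the general solution.
h = 24 + (19/1)t = 24 + 19t
g = -30 - (24/1)t = -30 - 24t
for any integer t.

h = 24 + 19t, g = -30 - 24t for integer t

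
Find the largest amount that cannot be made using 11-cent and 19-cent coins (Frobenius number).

For two coprime denominations a and b, the Frobenius number (largest value not representable as a non-negative combination) is ab - a - b.
Here gcd(11, 19) = 1, so they are coprime.
F(11, 19) = 11·19 - 11 - 19 = 209 - 30 = 179

179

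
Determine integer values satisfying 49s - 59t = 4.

Step 1: Check solvability.
gcd(49, 59) = 1
Since 1 divides 4, solutions exist.

Step 2: Apply extended Euclidean algorithm to find gcd.
We find integers such that 49*x0 + 59*y0 = 1

Step 3: Scale the particular solution.
Multiply by 4/1 = 4:
s = -24, t = -20

Step 4: Verify.
49*(-24) - 59*(-20) = 4 = 4 ✓

s = -24, t = -20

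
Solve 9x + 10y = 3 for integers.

Step 1: Check solvability.
gcd(9, 10) = 1
Since 1 divides 3, solutions exist.

Step 2: Apply extended Euclidean algorithm to find gcd.
We find integers such that 9*x0 + 10*y0 = 1

Step 3: Scale the particular solution.
Multiply by 3/1 = 3:
x = -3, y = 3

Step 4: Verify.
9*(-3) + 10*(3) = 3 = 3 ✓

x = -3, y = 3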